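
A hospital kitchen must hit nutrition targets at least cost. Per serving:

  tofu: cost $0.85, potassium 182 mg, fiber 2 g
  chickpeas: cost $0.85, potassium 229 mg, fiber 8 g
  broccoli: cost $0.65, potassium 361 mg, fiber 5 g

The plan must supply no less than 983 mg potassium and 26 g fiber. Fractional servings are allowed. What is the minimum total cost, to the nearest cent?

$2.89

Two binding constraints pin down two serving amounts, so the optimal mix uses at most two foods. The candidates are each food alone (scaled to the tighter of potassium/fiber) and each pair with both constraints tight.
tofu only: max(983/182, 26/2) = 13 servings → $11.05.
chickpeas only: max(983/229, 26/8) = 4.293 servings → $3.65.
broccoli only: max(983/361, 26/5) = 5.2 servings → $3.38.
tofu + chickpeas with both tight: 1.914 servings and 2.772 servings → $3.98.
tofu + broccoli with both targets exact would need a negative amount; discard.
chickpeas + broccoli with both tight: 2.565 servings and 1.096 servings → $2.89.
So the least-cost plan costs $2.89.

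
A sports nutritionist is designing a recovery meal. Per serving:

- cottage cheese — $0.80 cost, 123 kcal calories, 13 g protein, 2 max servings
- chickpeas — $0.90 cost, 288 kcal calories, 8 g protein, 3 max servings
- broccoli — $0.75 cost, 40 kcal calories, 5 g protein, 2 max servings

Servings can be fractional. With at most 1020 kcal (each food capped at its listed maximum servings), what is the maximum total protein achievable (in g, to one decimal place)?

Protein per kcal: broccoli 0.125, cottage cheese 0.1057, chickpeas 0.02778.
Take 2 servings of broccoli: uses 80 kcal, +10.0 g protein (running total 10.0 g).
Take 2 servings of cottage cheese: uses 246 kcal, +26.0 g protein (running total 36.0 g).
Take 2.41 servings of chickpeas: uses 694 kcal, +19.3 g protein (running total 55.3 g).
Filling greedily by protein-per-kcal is optimal for one linear limit, giving 55.3 g.

55.3 g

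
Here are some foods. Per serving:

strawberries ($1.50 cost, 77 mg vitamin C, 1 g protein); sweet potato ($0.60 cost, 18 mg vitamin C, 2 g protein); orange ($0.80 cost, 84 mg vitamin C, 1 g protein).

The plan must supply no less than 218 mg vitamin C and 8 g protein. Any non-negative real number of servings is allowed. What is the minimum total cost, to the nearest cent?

$3.37

strawberries only: max(218/77, 8/1) = 8 servings → $12.00.
sweet potato only: max(218/18, 8/2) = 12.11 servings → $7.27.
orange only: max(218/84, 8/1) = 8 servings → $6.40.
strawberries + sweet potato with both tight: 2.147 servings and 2.926 servings → $4.98.
strawberries + orange: the both-tight solution has a negative serving — not a feasible corner.
sweet potato + orange with both tight: 3.027 servings and 1.947 servings → $3.37.
So the least-cost plan costs $3.37.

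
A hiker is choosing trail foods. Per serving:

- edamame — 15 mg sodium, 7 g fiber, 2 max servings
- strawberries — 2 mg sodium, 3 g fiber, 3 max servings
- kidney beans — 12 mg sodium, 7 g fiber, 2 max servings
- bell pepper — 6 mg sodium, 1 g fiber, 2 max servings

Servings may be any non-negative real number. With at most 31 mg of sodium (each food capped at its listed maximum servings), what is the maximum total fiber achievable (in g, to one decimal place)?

23.5 g

Fiber per mg sodium: strawberries 1.5, kidney beans 0.5833, edamame 0.4667, bell pepper 0.1667.
Take 3 servings of strawberries: uses 6 mg sodium, +9.0 g fiber (running total 9.0 g).
Take 2 servings of kidney beans: uses 24 mg sodium, +14.0 g fiber (running total 23.0 g).
Take 0.06667 servings of edamame: uses 1 mg sodium, +0.5 g fiber (running total 23.5 g).
Greedy by best ratio exhausts the sodium allowance optimally: 23.5 g.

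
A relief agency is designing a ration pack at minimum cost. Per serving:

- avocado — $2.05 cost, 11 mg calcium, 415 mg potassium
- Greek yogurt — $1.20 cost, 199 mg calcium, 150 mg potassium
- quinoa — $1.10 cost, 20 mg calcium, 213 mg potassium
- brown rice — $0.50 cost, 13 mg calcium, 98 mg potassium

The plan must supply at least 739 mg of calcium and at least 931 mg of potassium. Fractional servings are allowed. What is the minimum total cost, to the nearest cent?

At the optimum either one food covers both requirements or two foods hit both targets exactly; no other combination can be cheaper.
avocado only: max(739/11, 931/415) = 67.18 servings → $137.72.
Greek yogurt only: max(739/199, 931/150) = 6.207 servings → $7.45.
quinoa only: max(739/20, 931/213) = 36.95 servings → $40.65.
brown rice only: max(739/13, 931/98) = 56.85 servings → $28.42.
avocado + Greek yogurt with both tight: 0.9195 servings and 3.663 servings → $6.28.
avocado + quinoa with both targets exact would need a negative amount; discard.
avocado + brown rice with both targets exact would need a negative amount; discard.
Greek yogurt + quinoa with both tight: 3.524 servings and 1.889 servings → $6.31.
Greek yogurt + brown rice with both tight: 3.437 servings and 4.24 servings → $6.24.
quinoa + brown rice: intersection lies outside the first quadrant.
The minimum over all feasible corners is $6.24.

$6.24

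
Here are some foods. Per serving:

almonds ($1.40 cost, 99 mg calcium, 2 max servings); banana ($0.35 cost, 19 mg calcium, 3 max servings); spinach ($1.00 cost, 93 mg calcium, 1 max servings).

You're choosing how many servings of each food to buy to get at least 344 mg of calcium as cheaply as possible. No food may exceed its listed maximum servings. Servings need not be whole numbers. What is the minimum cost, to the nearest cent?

Cost per mg of calcium: spinach $0.0108, almonds $0.0141, banana $0.0184.
Take 1 serving of spinach: +93.0 mg calcium for $1.00 (total $1.00, still need 251.0 mg).
Take 2 servings of almonds: +198.0 mg calcium for $2.80 (total $3.80, still need 53.0 mg).
Take 2.789 servings of banana: +53.0 mg calcium for $0.98 (total $4.78, still need 0.0 mg).
Filling from the cheapest source first is optimal under one linear minimum: $4.78.

$4.78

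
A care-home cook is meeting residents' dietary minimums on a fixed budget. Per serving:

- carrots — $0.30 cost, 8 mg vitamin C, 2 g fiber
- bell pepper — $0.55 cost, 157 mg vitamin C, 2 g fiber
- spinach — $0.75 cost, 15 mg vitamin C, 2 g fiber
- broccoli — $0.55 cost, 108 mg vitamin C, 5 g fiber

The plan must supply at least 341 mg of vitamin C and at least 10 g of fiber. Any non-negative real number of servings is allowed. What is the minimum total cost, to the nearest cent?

$1.46

This is a tiny linear program; its minimum lies at a vertex of the feasible set. List the vertices and price them.
carrots only: max(341/8, 10/2) = 42.62 servings → $12.79.
bell pepper only: max(341/157, 10/2) = 5 servings → $2.75.
spinach only: max(341/15, 10/2) = 22.73 servings → $17.05.
broccoli only: max(341/108, 10/5) = 3.157 servings → $1.74.
carrots + bell pepper with both tight: 2.98 servings and 2.02 servings → $2.01.
carrots + spinach: the both-tight solution has a negative serving — not a feasible corner.
carrots + broccoli: the both-tight solution has a negative serving — not a feasible corner.
bell pepper + spinach with both tight: 1.873 servings and 3.127 servings → $3.38.
bell pepper + broccoli with both tight: 1.098 servings and 1.561 servings → $1.46.
spinach + broccoli: intersection lies outside the first quadrant.
The minimum over all feasible corners is $1.46.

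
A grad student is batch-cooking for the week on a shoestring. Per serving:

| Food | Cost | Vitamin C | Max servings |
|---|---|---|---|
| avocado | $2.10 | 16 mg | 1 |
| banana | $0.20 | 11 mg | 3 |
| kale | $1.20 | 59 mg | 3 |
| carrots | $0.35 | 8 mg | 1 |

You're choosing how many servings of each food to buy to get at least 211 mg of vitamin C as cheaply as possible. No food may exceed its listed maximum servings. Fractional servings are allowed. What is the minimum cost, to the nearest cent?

Cost per mg of vitamin C: banana $0.0182, kale $0.0203, carrots $0.0437, avocado $0.1313.
Take 3 servings of banana: +33.0 mg vitamin C for $0.60 (total $0.60, still need 178.0 mg).
Take 3 servings of kale: +177.0 mg vitamin C for $3.60 (total $4.20, still need 1.0 mg).
Take 0.125 servings of carrots: +1.0 mg vitamin C for $0.04 (total $4.24, still need 0.0 mg).
Greedy by cheapest-per-mg is optimal for a single linear constraint, so the minimum cost is $4.24.

$4.24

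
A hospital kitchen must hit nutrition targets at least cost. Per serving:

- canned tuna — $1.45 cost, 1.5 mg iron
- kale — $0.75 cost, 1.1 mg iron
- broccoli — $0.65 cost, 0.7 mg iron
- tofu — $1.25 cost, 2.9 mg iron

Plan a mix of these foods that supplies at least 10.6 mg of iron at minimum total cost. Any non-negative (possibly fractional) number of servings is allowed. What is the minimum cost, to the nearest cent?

$4.57

Cost per mg of iron: tofu $0.4310, kale $0.6818, broccoli $0.9286, canned tuna $0.9667.
With no serving limits, use only tofu: 10.6 mg / 2.9 mg = 3.655 servings × $1.25 = $4.57.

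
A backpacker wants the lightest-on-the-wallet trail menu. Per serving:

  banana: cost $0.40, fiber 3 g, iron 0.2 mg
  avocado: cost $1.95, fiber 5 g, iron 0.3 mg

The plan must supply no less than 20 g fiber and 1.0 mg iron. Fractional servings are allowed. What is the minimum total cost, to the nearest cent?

$2.67

An LP optimum is at a vertex; with two nutrient constraints at most two foods are used. Check each candidate.
banana only: max(20/3, 1.0/0.2) = 6.667 servings → $2.67.
avocado only: max(20/5, 1.0/0.3) = 4 servings → $7.80.
banana + avocado: intersection lies outside the first quadrant.
Cheapest feasible corner: $2.67.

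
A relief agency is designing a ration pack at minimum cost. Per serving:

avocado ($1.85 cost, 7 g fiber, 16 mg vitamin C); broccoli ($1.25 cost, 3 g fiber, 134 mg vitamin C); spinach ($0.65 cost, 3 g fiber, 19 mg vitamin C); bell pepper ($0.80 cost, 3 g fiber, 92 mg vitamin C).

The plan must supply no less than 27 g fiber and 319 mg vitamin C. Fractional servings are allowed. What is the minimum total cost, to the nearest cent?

$6.15

Minimising a linear cost over {fiber ≥ 27, vitamin C ≥ 319, servings ≥ 0} — the optimum is at a vertex, using one or two foods.
avocado only: max(27/7, 319/16) = 19.94 servings → $36.88.
broccoli only: max(27/3, 319/134) = 9 servings → $11.25.
spinach only: max(27/3, 319/19) = 16.79 servings → $10.91.
bell pepper only: max(27/3, 319/92) = 9 servings → $7.20.
avocado + broccoli with both tight: 2.99 servings and 2.024 servings → $8.06.
avocado + spinach: intersection lies outside the first quadrant.
avocado + bell pepper with both tight: 2.562 servings and 3.022 servings → $7.16.
broccoli + spinach with both tight: 1.287 servings and 7.713 servings → $6.62.
broccoli + bell pepper: the both-tight solution has a negative serving — not a feasible corner.
spinach + bell pepper with both tight: 6.973 servings and 2.027 servings → $6.15.
Cheapest feasible corner: $6.15.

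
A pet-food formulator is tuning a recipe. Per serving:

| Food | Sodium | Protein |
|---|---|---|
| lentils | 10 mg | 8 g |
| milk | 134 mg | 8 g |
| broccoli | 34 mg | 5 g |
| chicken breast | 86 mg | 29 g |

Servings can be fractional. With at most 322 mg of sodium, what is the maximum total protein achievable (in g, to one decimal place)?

257.6 g

Protein per mg sodium: lentils 0.8, chicken breast 0.3372, broccoli 0.1471, milk 0.0597.
With no serving limits, spend the whole sodium allowance on lentils: 322 mg / 10 mg × 8 g = 257.6 g.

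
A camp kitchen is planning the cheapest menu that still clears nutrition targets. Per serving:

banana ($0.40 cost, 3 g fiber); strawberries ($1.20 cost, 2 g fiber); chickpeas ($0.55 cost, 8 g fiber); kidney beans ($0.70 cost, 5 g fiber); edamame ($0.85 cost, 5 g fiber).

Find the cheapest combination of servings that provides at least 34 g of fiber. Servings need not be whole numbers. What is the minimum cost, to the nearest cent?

$2.34

Cost per g of fiber: chickpeas $0.0688, banana $0.1333, kidney beans $0.1400, edamame $0.1700, strawberries $0.6000.
With no serving limits, use only chickpeas: 34 g / 8 g = 4.25 servings × $0.55 = $2.34.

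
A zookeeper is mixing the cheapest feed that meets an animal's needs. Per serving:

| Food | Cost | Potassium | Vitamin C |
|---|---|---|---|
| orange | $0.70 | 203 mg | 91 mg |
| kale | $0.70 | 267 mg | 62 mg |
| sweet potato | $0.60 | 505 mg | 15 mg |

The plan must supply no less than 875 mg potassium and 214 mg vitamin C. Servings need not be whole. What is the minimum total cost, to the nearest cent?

$2.05

The cheapest plan sits at a corner of the feasible region — with two constraints it uses at most two foods.
orange only: max(875/203, 214/91) = 4.31 servings → $3.02.
kale only: max(875/267, 214/62) = 3.452 servings → $2.42.
sweet potato only: max(875/505, 214/15) = 14.27 servings → $8.56.
orange + kale with both tight: 0.2466 servings and 3.09 servings → $2.34.
orange + sweet potato with both tight: 2.213 servings and 0.8432 servings → $2.05.
kale + sweet potato: the both-tight solution has a negative serving — not a feasible corner.
Cheapest feasible corner: $2.05.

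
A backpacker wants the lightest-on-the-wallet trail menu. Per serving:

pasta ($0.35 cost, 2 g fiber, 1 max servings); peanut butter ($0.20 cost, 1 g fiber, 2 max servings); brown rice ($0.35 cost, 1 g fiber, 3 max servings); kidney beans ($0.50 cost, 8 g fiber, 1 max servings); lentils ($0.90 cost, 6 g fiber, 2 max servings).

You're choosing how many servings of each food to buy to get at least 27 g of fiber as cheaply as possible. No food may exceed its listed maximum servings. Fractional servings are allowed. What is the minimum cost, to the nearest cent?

Cost per g of fiber: kidney beans $0.0625, lentils $0.1500, pasta $0.1750, peanut butter $0.2000, brown rice $0.3500.
Take 1 serving of kidney beans: +8.0 g fiber for $0.50 (total $0.50, still need 19.0 g).
Take 2 servings of lentils: +12.0 g fiber for $1.80 (total $2.30, still need 7.0 g).
Take 1 serving of pasta: +2.0 g fiber for $0.35 (total $2.65, still need 5.0 g).
Take 2 servings of peanut butter: +2.0 g fiber for $0.40 (total $3.05, still need 3.0 g).
Take 3 servings of brown rice: +3.0 g fiber for $1.05 (total $4.10, still need 0.0 g).
Filling from the cheapest source first is optimal under one linear minimum: $4.10.

$4.10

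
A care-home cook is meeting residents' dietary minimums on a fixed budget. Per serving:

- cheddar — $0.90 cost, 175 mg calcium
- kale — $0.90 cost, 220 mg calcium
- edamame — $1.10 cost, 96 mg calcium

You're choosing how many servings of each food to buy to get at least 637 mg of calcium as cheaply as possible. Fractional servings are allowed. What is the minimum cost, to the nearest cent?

Cost per mg of calcium: kale $0.0041, cheddar $0.0051, edamame $0.0115.
With no serving limits, use only kale: 637 mg / 220 mg = 2.895 servings × $0.90 = $2.61.

$2.61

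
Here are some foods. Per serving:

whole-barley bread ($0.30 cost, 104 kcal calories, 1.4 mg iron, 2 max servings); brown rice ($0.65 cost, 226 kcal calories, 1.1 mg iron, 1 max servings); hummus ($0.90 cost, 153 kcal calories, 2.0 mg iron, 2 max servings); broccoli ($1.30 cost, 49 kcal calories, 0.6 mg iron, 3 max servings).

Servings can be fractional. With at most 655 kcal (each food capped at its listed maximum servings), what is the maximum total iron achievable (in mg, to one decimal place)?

8.5 mg

Iron per kcal: whole-barley bread 0.01346, hummus 0.01307, broccoli 0.01224, brown rice 0.004867.
Take 2 servings of whole-barley bread: uses 208 kcal, +2.8 mg iron (running total 2.8 mg).
Take 2 servings of hummus: uses 306 kcal, +4.0 mg iron (running total 6.8 mg).
Take 2.878 servings of broccoli: uses 141 kcal, +1.7 mg iron (running total 8.5 mg).
Filling greedily by iron-per-kcal is optimal for one linear limit, giving 8.5 mg.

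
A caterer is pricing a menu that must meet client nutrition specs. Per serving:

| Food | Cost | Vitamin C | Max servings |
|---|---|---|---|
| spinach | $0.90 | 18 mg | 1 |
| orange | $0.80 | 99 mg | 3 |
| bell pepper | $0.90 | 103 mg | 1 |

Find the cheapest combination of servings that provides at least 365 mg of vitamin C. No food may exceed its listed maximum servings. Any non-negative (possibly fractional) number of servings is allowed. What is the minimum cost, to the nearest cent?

Cost per mg of vitamin C: orange $0.0081, bell pepper $0.0087, spinach $0.0500.
Take 3 servings of orange: +297.0 mg vitamin C for $2.40 (total $2.40, still need 68.0 mg).
Take 0.6602 servings of bell pepper: +68.0 mg vitamin C for $0.59 (total $2.99, still need 0.0 mg).
Filling from the cheapest source first is optimal under one linear minimum: $2.99.

$2.99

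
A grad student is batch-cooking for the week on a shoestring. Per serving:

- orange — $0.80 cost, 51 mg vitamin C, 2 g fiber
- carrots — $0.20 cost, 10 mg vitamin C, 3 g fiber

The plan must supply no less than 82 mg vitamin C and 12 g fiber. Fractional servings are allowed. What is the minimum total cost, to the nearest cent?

A basic optimal solution has at most two foods positive. Try each food alone and each pair with both targets met exactly.
orange only: max(82/51, 12/2) = 6 servings → $4.80.
carrots only: max(82/10, 12/3) = 8.2 servings → $1.64.
orange + carrots with both tight: 0.9474 servings and 3.368 servings → $1.43.
Cheapest feasible corner: $1.43.

$1.43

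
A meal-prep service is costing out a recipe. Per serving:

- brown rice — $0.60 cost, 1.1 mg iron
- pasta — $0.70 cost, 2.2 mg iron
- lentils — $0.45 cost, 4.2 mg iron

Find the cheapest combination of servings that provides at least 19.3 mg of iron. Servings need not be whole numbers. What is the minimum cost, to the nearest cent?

Cost per mg of iron: lentils $0.1071, pasta $0.3182, brown rice $0.5455.
With no serving limits, use only lentils: 19.3 mg / 4.2 mg = 4.595 servings × $0.45 = $2.07.

$2.07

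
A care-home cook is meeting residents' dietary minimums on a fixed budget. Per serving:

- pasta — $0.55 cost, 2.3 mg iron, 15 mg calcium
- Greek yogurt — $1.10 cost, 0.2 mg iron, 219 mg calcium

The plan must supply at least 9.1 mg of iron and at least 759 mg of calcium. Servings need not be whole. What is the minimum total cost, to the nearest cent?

Two binding constraints pin down two serving amounts, so the optimal mix uses at most two foods. The candidates are each food alone (scaled to the tighter of iron/calcium) and each pair with both constraints tight.
pasta only: max(9.1/2.3, 759/15) = 50.6 servings → $27.83.
Greek yogurt only: max(9.1/0.2, 759/219) = 45.5 servings → $50.05.
pasta + Greek yogurt with both tight: 3.677 servings and 3.214 servings → $5.56.
The minimum over all feasible corners is $5.56.

$5.56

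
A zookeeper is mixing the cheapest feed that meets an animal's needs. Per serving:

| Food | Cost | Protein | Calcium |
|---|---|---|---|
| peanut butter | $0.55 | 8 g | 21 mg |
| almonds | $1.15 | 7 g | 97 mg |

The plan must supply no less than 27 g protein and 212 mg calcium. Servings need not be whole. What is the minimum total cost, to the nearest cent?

Two binding constraints pin down two serving amounts, so the optimal mix uses at most two foods. The candidates are each food alone (scaled to the tighter of protein/calcium) and each pair with both constraints tight.
peanut butter only: max(27/8, 212/21) = 10.1 servings → $5.55.
almonds only: max(27/7, 212/97) = 3.857 servings → $4.44.
peanut butter + almonds with both tight: 1.804 servings and 1.795 servings → $3.06.
Cheapest feasible corner: $3.06.

$3.06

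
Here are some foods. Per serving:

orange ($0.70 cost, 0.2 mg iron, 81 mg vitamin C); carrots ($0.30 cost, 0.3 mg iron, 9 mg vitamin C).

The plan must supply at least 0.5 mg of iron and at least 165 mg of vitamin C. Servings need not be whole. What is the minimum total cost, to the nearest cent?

$1.50

orange only: max(0.5/0.2, 165/81) = 2.5 servings → $1.75.
carrots only: max(0.5/0.3, 165/9) = 18.33 servings → $5.50.
orange + carrots with both tight: 2 servings and 0.3333 servings → $1.50.
So the least-cost plan costs $1.50.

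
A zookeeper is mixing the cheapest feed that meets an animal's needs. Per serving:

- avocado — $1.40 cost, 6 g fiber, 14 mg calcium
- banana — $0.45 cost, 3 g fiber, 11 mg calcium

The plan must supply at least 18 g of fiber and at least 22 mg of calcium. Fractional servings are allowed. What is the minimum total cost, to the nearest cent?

$2.70

At the optimum either one food covers both requirements or two foods hit both targets exactly; no other combination can be cheaper.
avocado only: max(18/6, 22/14) = 3 servings → $4.20.
banana only: max(18/3, 22/11) = 6 servings → $2.70.
avocado + banana with both targets exact would need a negative amount; discard.
So the least-cost plan costs $2.70.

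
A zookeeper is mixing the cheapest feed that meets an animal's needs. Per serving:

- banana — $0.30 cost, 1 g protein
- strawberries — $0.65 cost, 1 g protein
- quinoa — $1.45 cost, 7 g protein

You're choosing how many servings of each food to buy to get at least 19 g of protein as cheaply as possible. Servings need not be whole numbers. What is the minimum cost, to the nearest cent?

Cost per g of protein: quinoa $0.2071, banana $0.3000, strawberries $0.6500.
With no serving limits, use only quinoa: 19 g / 7 g = 2.714 servings × $1.45 = $3.94.

$3.94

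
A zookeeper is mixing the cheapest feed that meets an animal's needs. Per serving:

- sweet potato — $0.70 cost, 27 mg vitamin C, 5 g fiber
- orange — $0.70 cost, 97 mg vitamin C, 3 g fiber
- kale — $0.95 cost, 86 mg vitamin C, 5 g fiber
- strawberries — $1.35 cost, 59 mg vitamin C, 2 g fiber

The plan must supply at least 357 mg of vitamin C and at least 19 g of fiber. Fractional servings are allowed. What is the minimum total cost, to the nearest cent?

$3.54

sweet potato only: max(357/27, 19/5) = 13.22 servings → $9.26.
orange only: max(357/97, 19/3) = 6.333 servings → $4.43.
kale only: max(357/86, 19/5) = 4.151 servings → $3.94.
strawberries only: max(357/59, 19/2) = 9.5 servings → $12.82.
sweet potato + orange with both tight: 1.911 servings and 3.149 servings → $3.54.
sweet potato + kale: intersection lies outside the first quadrant.
sweet potato + strawberries with both tight: 1.689 servings and 5.278 servings → $8.31.
orange + kale with both tight: 0.6652 servings and 3.401 servings → $3.70.
orange + strawberries: the both-tight solution has a negative serving — not a feasible corner.
kale + strawberries with both tight: 3.309 servings and 1.228 servings → $4.80.
Cheapest feasible corner: $3.54.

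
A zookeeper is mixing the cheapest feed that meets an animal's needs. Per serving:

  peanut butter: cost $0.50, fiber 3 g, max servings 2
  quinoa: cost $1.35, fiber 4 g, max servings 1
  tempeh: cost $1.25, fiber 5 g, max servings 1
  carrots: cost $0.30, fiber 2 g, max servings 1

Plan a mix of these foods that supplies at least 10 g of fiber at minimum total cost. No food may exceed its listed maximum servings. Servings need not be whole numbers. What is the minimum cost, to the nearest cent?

$1.80

Cost per g of fiber: carrots $0.1500, peanut butter $0.1667, tempeh $0.2500, quinoa $0.3375.
Take 1 serving of carrots: +2.0 g fiber for $0.30 (total $0.30, still need 8.0 g).
Take 2 servings of peanut butter: +6.0 g fiber for $1.00 (total $1.30, still need 2.0 g).
Take 0.4 servings of tempeh: +2.0 g fiber for $0.50 (total $1.80, still need 0.0 g).
Greedy by cheapest-per-g is optimal for a single linear constraint, so the minimum cost is $1.80.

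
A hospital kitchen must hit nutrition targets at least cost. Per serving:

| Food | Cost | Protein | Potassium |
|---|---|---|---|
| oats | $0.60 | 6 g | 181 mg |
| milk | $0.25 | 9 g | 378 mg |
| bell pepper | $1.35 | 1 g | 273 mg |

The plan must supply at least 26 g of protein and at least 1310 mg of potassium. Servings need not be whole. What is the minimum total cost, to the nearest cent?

At the optimum either one food covers both requirements or two foods hit both targets exactly; no other combination can be cheaper.
oats only: max(26/6, 1310/181) = 7.238 servings → $4.34.
milk only: max(26/9, 1310/378) = 3.466 servings → $0.87.
bell pepper only: max(26/1, 1310/273) = 26 servings → $35.10.
oats + milk: the both-tight solution has a negative serving — not a feasible corner.
oats + bell pepper with both tight: 3.973 servings and 2.165 servings → $5.31.
milk + bell pepper with both tight: 2.784 servings and 0.9437 servings → $1.97.
The minimum over all feasible corners is $0.87.

$0.87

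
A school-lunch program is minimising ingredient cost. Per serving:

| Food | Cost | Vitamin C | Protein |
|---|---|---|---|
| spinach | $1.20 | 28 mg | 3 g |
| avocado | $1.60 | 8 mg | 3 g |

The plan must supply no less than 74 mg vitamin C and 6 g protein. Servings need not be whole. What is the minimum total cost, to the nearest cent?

$3.17

A basic optimal solution has at most two foods positive. Try each food alone and each pair with both targets met exactly.
spinach only: max(74/28, 6/3) = 2.643 servings → $3.17.
avocado only: max(74/8, 6/3) = 9.25 servings → $14.80.
spinach + avocado: the both-tight solution has a negative serving — not a feasible corner.
So the least-cost plan costs $3.17.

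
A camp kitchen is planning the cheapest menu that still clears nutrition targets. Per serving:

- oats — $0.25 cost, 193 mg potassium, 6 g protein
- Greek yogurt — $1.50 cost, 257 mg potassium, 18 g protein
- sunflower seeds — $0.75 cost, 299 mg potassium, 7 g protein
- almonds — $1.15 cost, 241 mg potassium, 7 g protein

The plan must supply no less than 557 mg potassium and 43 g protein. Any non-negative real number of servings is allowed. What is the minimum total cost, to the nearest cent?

$1.79

The cheapest plan sits at a corner of the feasible region — with two constraints it uses at most two foods.
oats only: max(557/193, 43/6) = 7.167 servings → $1.79.
Greek yogurt only: max(557/257, 43/18) = 2.389 servings → $3.58.
sunflower seeds only: max(557/299, 43/7) = 6.143 servings → $4.61.
almonds only: max(557/241, 43/7) = 6.143 servings → $7.06.
oats + Greek yogurt: intersection lies outside the first quadrant.
oats + sunflower seeds: the both-tight solution has a negative serving — not a feasible corner.
oats + almonds with both targets exact would need a negative amount; discard.
Greek yogurt + sunflower seeds: intersection lies outside the first quadrant.
Greek yogurt + almonds with both targets exact would need a negative amount; discard.
sunflower seeds + almonds: intersection lies outside the first quadrant.
Cheapest feasible corner: $1.79.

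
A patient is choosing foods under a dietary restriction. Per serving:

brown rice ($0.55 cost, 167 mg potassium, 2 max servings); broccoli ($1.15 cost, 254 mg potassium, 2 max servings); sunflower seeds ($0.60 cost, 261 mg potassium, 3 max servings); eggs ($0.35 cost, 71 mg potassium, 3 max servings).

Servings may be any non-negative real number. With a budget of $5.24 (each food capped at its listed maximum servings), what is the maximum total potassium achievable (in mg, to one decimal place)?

1633.1 mg

Potassium per dollar: sunflower seeds 435, brown rice 303.6, broccoli 220.9, eggs 202.9.
Take 3 servings of sunflower seeds: spends $1.80, +783.0 mg potassium (running total 783.0 mg).
Take 2 servings of brown rice: spends $1.10, +334.0 mg potassium (running total 1117.0 mg).
Take 2 servings of broccoli: spends $2.30, +508.0 mg potassium (running total 1625.0 mg).
Take 0.1143 servings of eggs: spends $0.04, +8.1 mg potassium (running total 1633.1 mg).
Filling greedily by potassium-per-dollar is optimal for one linear limit, giving 1633.1 mg.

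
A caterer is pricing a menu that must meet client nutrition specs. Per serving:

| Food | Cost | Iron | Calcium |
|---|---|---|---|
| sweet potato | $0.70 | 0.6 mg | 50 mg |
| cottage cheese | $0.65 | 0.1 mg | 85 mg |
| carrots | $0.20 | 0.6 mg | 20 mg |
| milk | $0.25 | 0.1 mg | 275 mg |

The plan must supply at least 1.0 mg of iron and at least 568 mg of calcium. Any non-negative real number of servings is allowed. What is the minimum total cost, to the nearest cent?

The cheapest plan sits at a corner of the feasible region — with two constraints it uses at most two foods.
sweet potato only: max(1.0/0.6, 568/50) = 11.36 servings → $7.95.
cottage cheese only: max(1.0/0.1, 568/85) = 10 servings → $6.50.
carrots only: max(1.0/0.6, 568/20) = 28.4 servings → $5.68.
milk only: max(1.0/0.1, 568/275) = 10 servings → $2.50.
sweet potato + cottage cheese with both tight: 0.613 servings and 6.322 servings → $4.54.
sweet potato + carrots with both targets exact would need a negative amount; discard.
sweet potato + milk with both tight: 1.364 servings and 1.817 servings → $1.41.
cottage cheese + carrots with both tight: 6.547 servings and 0.5755 servings → $4.37.
cottage cheese + milk: intersection lies outside the first quadrant.
carrots + milk with both tight: 1.339 servings and 1.968 servings → $0.76.
The minimum over all feasible corners is $0.76.

$0.76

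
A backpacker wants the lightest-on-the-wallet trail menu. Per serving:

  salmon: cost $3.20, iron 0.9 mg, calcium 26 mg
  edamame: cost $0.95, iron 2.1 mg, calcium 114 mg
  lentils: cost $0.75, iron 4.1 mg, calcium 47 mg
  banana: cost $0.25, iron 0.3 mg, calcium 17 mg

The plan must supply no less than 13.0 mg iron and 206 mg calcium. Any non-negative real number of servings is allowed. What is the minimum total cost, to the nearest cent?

For a min-cost LP with two ≥-constraints, a basic feasible solution has at most two positive variables.
salmon only: max(13.0/0.9, 206/26) = 14.44 servings → $46.22.
edamame only: max(13.0/2.1, 206/114) = 6.19 servings → $5.88.
lentils only: max(13.0/4.1, 206/47) = 4.383 servings → $3.29.
banana only: max(13.0/0.3, 206/17) = 43.33 servings → $10.83.
salmon + edamame: intersection lies outside the first quadrant.
salmon + lentils with both tight: 3.633 servings and 2.373 servings → $13.41.
salmon + banana: the both-tight solution has a negative serving — not a feasible corner.
edamame + lentils with both tight: 0.6336 servings and 2.846 servings → $2.74.
edamame + banana: intersection lies outside the first quadrant.
lentils + banana with both tight: 2.863 servings and 4.201 servings → $3.20.
Cheapest feasible corner: $2.74.

$2.74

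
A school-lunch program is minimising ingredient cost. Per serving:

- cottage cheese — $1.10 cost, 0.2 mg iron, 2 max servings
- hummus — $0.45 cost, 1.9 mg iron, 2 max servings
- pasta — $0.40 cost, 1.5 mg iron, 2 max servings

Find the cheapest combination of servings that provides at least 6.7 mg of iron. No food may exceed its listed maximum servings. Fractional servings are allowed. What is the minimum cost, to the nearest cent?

$1.67

Cost per mg of iron: hummus $0.2368, pasta $0.2667, cottage cheese $5.5000.
Take 2 servings of hummus: +3.8 mg iron for $0.90 (total $0.90, still need 2.9 mg).
Take 1.933 servings of pasta: +2.9 mg iron for $0.77 (total $1.67, still need 0.0 mg).
Greedy by cheapest-per-mg is optimal for a single linear constraint, so the minimum cost is $1.67.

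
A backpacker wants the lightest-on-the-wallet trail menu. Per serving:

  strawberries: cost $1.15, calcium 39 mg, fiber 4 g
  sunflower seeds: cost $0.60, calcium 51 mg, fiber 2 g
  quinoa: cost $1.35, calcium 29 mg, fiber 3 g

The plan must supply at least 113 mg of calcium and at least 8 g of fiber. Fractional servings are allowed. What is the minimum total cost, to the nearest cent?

Compare the cost at each extreme point of the feasible region.
strawberries only: max(113/39, 8/4) = 2.897 servings → $3.33.
sunflower seeds only: max(113/51, 8/2) = 4 servings → $2.40.
quinoa only: max(113/29, 8/3) = 3.897 servings → $5.26.
strawberries + sunflower seeds with both tight: 1.444 servings and 1.111 servings → $2.33.
strawberries + quinoa: intersection lies outside the first quadrant.
sunflower seeds + quinoa with both tight: 1.126 servings and 1.916 servings → $3.26.
Cheapest feasible corner: $2.33.

$2.33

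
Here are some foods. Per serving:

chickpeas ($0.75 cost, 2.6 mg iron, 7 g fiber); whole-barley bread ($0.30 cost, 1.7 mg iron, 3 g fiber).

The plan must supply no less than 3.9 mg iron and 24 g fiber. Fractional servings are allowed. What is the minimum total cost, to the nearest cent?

$2.40

For a min-cost LP with two ≥-constraints, a basic feasible solution has at most two positive variables.
chickpeas only: max(3.9/2.6, 24/7) = 3.429 servings → $2.57.
whole-barley bread only: max(3.9/1.7, 24/3) = 8 servings → $2.40.
chickpeas + whole-barley bread: intersection lies outside the first quadrant.
Cheapest feasible corner: $2.40.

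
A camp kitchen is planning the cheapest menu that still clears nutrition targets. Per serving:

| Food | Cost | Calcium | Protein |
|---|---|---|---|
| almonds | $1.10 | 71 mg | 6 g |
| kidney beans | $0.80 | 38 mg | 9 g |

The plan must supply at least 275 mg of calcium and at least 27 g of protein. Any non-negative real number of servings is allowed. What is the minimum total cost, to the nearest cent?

Minimising a linear cost over {calcium ≥ 275, protein ≥ 27, servings ≥ 0} — the optimum is at a vertex, using one or two foods.
almonds only: max(275/71, 27/6) = 4.5 servings → $4.95.
kidney beans only: max(275/38, 27/9) = 7.237 servings → $5.79.
almonds + kidney beans with both tight: 3.526 servings and 0.6496 servings → $4.40.
Cheapest feasible corner: $4.40.

$4.40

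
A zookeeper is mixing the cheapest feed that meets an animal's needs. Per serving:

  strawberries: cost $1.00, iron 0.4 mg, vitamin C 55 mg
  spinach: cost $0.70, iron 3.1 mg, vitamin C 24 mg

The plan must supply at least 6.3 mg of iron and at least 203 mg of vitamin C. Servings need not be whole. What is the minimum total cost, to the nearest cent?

$4.13

This is a tiny linear program; its minimum lies at a vertex of the feasible set. List the vertices and price them.
strawberries only: max(6.3/0.4, 203/55) = 15.75 servings → $15.75.
spinach only: max(6.3/3.1, 203/24) = 8.458 servings → $5.92.
strawberries + spinach with both tight: 2.971 servings and 1.649 servings → $4.13.
The minimum over all feasible corners is $4.13.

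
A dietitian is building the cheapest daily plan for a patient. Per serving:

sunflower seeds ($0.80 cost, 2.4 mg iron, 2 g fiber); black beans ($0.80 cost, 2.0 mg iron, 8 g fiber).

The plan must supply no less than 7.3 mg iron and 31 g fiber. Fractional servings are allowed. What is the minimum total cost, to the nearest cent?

$3.10

Check every corner: each single food scaled to meet both minima, and each pair solved so both constraints bind.
sunflower seeds only: max(7.3/2.4, 31/2) = 15.5 servings → $12.40.
black beans only: max(7.3/2.0, 31/8) = 3.875 servings → $3.10.
sunflower seeds + black beans with both targets exact would need a negative amount; discard.
Cheapest feasible corner: $3.10.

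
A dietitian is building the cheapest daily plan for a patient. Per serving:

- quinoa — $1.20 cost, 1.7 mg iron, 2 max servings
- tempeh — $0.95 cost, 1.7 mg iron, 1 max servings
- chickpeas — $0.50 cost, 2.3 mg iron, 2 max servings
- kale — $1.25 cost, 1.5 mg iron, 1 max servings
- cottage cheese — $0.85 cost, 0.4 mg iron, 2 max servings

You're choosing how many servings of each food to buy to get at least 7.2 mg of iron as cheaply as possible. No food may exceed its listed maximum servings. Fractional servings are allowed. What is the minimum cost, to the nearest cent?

Cost per mg of iron: chickpeas $0.2174, tempeh $0.5588, quinoa $0.7059, kale $0.8333, cottage cheese $2.1250.
Take 2 servings of chickpeas: +4.6 mg iron for $1.00 (total $1.00, still need 2.6 mg).
Take 1 serving of tempeh: +1.7 mg iron for $0.95 (total $1.95, still need 0.9 mg).
Take 0.5294 servings of quinoa: +0.9 mg iron for $0.64 (total $2.59, still need 0.0 mg).
Filling from the cheapest source first is optimal under one linear minimum: $2.59.

$2.59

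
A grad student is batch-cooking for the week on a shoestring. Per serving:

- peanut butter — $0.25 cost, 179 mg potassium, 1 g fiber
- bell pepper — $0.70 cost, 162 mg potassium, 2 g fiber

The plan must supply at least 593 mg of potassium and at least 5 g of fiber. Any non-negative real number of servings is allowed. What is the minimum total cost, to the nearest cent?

$1.25

Minimising a linear cost over {potassium ≥ 593, fiber ≥ 5, servings ≥ 0} — the optimum is at a vertex, using one or two foods.
peanut butter only: max(593/179, 5/1) = 5 servings → $1.25.
bell pepper only: max(593/162, 5/2) = 3.66 servings → $2.56.
peanut butter + bell pepper with both tight: 1.918 servings and 1.541 servings → $1.56.
So the least-cost plan costs $1.25.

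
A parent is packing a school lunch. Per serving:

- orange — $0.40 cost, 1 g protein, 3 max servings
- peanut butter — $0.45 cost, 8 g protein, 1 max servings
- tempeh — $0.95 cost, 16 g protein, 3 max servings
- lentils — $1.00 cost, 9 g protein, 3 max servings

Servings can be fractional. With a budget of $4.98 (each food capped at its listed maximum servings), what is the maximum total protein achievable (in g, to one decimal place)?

71.1 g

Protein per dollar: peanut butter 17.78, tempeh 16.84, lentils 9, orange 2.5.
Take 1 serving of peanut butter: spends $0.45, +8.0 g protein (running total 8.0 g).
Take 3 servings of tempeh: spends $2.85, +48.0 g protein (running total 56.0 g).
Take 1.68 servings of lentils: spends $1.68, +15.1 g protein (running total 71.1 g).
Greedy by best ratio exhausts the cost allowance optimally: 71.1 g.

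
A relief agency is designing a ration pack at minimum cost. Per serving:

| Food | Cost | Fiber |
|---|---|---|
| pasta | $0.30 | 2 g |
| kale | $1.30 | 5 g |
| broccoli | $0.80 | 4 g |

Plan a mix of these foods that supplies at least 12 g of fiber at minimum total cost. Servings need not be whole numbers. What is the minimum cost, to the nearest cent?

$1.80

Cost per g of fiber: pasta $0.1500, broccoli $0.2000, kale $0.2600.
With no serving limits, use only pasta: 12 g / 2 g = 6 servings × $0.30 = $1.80.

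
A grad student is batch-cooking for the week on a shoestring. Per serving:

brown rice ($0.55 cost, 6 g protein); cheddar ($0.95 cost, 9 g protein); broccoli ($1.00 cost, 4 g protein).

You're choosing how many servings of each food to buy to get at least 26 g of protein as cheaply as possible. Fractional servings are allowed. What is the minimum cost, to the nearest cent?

Cost per g of protein: brown rice $0.0917, cheddar $0.1056, broccoli $0.2500.
With no serving limits, use only brown rice: 26 g / 6 g = 4.333 servings × $0.55 = $2.38.

$2.38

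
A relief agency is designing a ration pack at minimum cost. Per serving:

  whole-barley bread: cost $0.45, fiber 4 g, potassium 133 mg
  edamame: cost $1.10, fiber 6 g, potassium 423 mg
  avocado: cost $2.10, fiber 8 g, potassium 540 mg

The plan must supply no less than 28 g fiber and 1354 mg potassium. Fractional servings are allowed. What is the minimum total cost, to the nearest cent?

The cheapest plan sits at a corner of the feasible region — with two constraints it uses at most two foods.
whole-barley bread only: max(28/4, 1354/133) = 10.18 servings → $4.58.
edamame only: max(28/6, 1354/423) = 4.667 servings → $5.13.
avocado only: max(28/8, 1354/540) = 3.5 servings → $7.35.
whole-barley bread + edamame with both tight: 4.161 servings and 1.893 servings → $3.95.
whole-barley bread + avocado with both tight: 3.912 servings and 1.544 servings → $5.00.
edamame + avocado: the both-tight solution has a negative serving — not a feasible corner.
So the least-cost plan costs $3.95.

$3.95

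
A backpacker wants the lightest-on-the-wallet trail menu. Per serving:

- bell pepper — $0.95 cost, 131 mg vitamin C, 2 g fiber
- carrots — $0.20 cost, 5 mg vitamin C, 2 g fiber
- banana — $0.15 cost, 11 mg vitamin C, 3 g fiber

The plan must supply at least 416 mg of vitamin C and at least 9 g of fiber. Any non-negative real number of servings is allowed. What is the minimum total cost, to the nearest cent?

$3.08

For a min-cost LP with two ≥-constraints, a basic feasible solution has at most two positive variables.
bell pepper only: max(416/131, 9/2) = 4.5 servings → $4.28.
carrots only: max(416/5, 9/2) = 83.2 servings → $16.64.
banana only: max(416/11, 9/3) = 37.82 servings → $5.67.
bell pepper + carrots with both tight: 3.123 servings and 1.377 servings → $3.24.
bell pepper + banana with both tight: 3.097 servings and 0.9353 servings → $3.08.
carrots + banana: the both-tight solution has a negative serving — not a feasible corner.
So the least-cost plan costs $3.08.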